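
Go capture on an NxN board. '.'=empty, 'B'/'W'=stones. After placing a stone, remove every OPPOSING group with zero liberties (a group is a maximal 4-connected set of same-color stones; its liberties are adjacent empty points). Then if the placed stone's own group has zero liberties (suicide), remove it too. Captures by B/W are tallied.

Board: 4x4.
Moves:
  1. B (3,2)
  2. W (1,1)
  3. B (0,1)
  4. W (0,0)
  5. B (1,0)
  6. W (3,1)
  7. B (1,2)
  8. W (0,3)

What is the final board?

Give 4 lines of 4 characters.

Answer: .B.W
BWB.
....
.WB.

Derivation:
Move 1: B@(3,2) -> caps B=0 W=0
Move 2: W@(1,1) -> caps B=0 W=0
Move 3: B@(0,1) -> caps B=0 W=0
Move 4: W@(0,0) -> caps B=0 W=0
Move 5: B@(1,0) -> caps B=1 W=0
Move 6: W@(3,1) -> caps B=1 W=0
Move 7: B@(1,2) -> caps B=1 W=0
Move 8: W@(0,3) -> caps B=1 W=0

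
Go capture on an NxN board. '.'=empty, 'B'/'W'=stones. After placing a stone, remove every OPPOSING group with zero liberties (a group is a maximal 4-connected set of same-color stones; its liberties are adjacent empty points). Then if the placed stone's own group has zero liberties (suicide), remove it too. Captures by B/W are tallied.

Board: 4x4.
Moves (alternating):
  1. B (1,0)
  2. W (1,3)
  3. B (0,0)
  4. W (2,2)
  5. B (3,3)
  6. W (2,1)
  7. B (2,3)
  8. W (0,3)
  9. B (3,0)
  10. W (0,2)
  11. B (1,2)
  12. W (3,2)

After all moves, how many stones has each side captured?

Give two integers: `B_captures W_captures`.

Answer: 0 2

Derivation:
Move 1: B@(1,0) -> caps B=0 W=0
Move 2: W@(1,3) -> caps B=0 W=0
Move 3: B@(0,0) -> caps B=0 W=0
Move 4: W@(2,2) -> caps B=0 W=0
Move 5: B@(3,3) -> caps B=0 W=0
Move 6: W@(2,1) -> caps B=0 W=0
Move 7: B@(2,3) -> caps B=0 W=0
Move 8: W@(0,3) -> caps B=0 W=0
Move 9: B@(3,0) -> caps B=0 W=0
Move 10: W@(0,2) -> caps B=0 W=0
Move 11: B@(1,2) -> caps B=0 W=0
Move 12: W@(3,2) -> caps B=0 W=2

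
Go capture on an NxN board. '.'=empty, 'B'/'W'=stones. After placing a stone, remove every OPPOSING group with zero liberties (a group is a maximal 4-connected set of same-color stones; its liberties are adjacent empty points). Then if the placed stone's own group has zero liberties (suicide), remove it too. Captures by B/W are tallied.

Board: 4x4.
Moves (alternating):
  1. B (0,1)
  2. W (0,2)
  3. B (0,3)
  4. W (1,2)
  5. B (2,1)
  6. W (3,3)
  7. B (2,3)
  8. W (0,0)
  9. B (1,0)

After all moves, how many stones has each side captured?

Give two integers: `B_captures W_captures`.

Answer: 1 0

Derivation:
Move 1: B@(0,1) -> caps B=0 W=0
Move 2: W@(0,2) -> caps B=0 W=0
Move 3: B@(0,3) -> caps B=0 W=0
Move 4: W@(1,2) -> caps B=0 W=0
Move 5: B@(2,1) -> caps B=0 W=0
Move 6: W@(3,3) -> caps B=0 W=0
Move 7: B@(2,3) -> caps B=0 W=0
Move 8: W@(0,0) -> caps B=0 W=0
Move 9: B@(1,0) -> caps B=1 W=0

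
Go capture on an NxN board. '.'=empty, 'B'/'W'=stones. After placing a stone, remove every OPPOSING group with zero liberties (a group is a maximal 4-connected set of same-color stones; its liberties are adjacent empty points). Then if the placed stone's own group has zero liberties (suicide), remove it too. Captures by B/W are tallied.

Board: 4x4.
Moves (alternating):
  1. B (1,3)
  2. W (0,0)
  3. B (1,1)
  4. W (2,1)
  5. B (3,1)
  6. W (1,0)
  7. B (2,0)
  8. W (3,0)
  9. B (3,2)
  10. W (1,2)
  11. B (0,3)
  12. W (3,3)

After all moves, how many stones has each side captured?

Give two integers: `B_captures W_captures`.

Answer: 0 1

Derivation:
Move 1: B@(1,3) -> caps B=0 W=0
Move 2: W@(0,0) -> caps B=0 W=0
Move 3: B@(1,1) -> caps B=0 W=0
Move 4: W@(2,1) -> caps B=0 W=0
Move 5: B@(3,1) -> caps B=0 W=0
Move 6: W@(1,0) -> caps B=0 W=0
Move 7: B@(2,0) -> caps B=0 W=0
Move 8: W@(3,0) -> caps B=0 W=1
Move 9: B@(3,2) -> caps B=0 W=1
Move 10: W@(1,2) -> caps B=0 W=1
Move 11: B@(0,3) -> caps B=0 W=1
Move 12: W@(3,3) -> caps B=0 W=1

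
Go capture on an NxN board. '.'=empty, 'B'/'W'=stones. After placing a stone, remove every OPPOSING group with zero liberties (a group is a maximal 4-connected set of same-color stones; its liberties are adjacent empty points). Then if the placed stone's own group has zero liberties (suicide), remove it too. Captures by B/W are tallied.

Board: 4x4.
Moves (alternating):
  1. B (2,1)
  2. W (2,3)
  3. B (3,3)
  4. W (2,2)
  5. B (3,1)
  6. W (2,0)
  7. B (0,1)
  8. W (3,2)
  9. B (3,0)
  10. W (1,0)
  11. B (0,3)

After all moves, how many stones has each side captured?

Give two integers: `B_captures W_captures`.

Answer: 0 1

Derivation:
Move 1: B@(2,1) -> caps B=0 W=0
Move 2: W@(2,3) -> caps B=0 W=0
Move 3: B@(3,3) -> caps B=0 W=0
Move 4: W@(2,2) -> caps B=0 W=0
Move 5: B@(3,1) -> caps B=0 W=0
Move 6: W@(2,0) -> caps B=0 W=0
Move 7: B@(0,1) -> caps B=0 W=0
Move 8: W@(3,2) -> caps B=0 W=1
Move 9: B@(3,0) -> caps B=0 W=1
Move 10: W@(1,0) -> caps B=0 W=1
Move 11: B@(0,3) -> caps B=0 W=1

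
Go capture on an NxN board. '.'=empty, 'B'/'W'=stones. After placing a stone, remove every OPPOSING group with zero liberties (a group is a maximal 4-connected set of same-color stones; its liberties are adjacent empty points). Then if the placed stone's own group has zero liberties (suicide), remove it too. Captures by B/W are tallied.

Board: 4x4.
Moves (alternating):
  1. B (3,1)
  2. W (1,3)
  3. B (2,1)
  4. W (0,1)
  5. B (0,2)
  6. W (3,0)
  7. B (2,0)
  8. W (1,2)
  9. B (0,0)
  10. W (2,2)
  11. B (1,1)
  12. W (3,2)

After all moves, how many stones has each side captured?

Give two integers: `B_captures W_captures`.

Move 1: B@(3,1) -> caps B=0 W=0
Move 2: W@(1,3) -> caps B=0 W=0
Move 3: B@(2,1) -> caps B=0 W=0
Move 4: W@(0,1) -> caps B=0 W=0
Move 5: B@(0,2) -> caps B=0 W=0
Move 6: W@(3,0) -> caps B=0 W=0
Move 7: B@(2,0) -> caps B=1 W=0
Move 8: W@(1,2) -> caps B=1 W=0
Move 9: B@(0,0) -> caps B=1 W=0
Move 10: W@(2,2) -> caps B=1 W=0
Move 11: B@(1,1) -> caps B=2 W=0
Move 12: W@(3,2) -> caps B=2 W=0

Answer: 2 0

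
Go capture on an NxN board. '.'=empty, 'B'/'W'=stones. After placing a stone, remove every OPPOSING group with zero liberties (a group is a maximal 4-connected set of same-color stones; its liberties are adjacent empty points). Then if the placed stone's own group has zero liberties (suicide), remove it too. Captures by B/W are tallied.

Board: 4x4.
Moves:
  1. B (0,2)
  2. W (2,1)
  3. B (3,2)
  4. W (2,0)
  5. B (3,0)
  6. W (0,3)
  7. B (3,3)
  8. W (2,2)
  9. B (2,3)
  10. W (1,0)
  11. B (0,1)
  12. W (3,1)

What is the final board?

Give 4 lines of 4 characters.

Move 1: B@(0,2) -> caps B=0 W=0
Move 2: W@(2,1) -> caps B=0 W=0
Move 3: B@(3,2) -> caps B=0 W=0
Move 4: W@(2,0) -> caps B=0 W=0
Move 5: B@(3,0) -> caps B=0 W=0
Move 6: W@(0,3) -> caps B=0 W=0
Move 7: B@(3,3) -> caps B=0 W=0
Move 8: W@(2,2) -> caps B=0 W=0
Move 9: B@(2,3) -> caps B=0 W=0
Move 10: W@(1,0) -> caps B=0 W=0
Move 11: B@(0,1) -> caps B=0 W=0
Move 12: W@(3,1) -> caps B=0 W=1

Answer: .BBW
W...
WWWB
.WBB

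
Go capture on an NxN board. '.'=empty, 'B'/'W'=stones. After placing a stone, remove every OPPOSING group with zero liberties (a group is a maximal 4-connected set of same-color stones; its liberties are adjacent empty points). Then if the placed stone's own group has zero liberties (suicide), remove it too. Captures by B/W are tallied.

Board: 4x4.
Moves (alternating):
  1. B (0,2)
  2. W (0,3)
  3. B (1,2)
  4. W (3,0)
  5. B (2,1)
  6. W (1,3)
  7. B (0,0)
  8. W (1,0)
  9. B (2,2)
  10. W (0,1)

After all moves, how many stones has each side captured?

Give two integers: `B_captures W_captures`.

Answer: 0 1

Derivation:
Move 1: B@(0,2) -> caps B=0 W=0
Move 2: W@(0,3) -> caps B=0 W=0
Move 3: B@(1,2) -> caps B=0 W=0
Move 4: W@(3,0) -> caps B=0 W=0
Move 5: B@(2,1) -> caps B=0 W=0
Move 6: W@(1,3) -> caps B=0 W=0
Move 7: B@(0,0) -> caps B=0 W=0
Move 8: W@(1,0) -> caps B=0 W=0
Move 9: B@(2,2) -> caps B=0 W=0
Move 10: W@(0,1) -> caps B=0 W=1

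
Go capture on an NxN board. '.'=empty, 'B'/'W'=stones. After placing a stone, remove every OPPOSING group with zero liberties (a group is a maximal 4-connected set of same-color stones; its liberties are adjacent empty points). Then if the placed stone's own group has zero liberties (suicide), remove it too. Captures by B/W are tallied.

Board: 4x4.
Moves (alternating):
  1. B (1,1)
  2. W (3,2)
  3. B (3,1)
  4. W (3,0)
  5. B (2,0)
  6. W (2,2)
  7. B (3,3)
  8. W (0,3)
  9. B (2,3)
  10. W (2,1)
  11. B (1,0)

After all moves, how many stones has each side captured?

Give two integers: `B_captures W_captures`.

Answer: 1 0

Derivation:
Move 1: B@(1,1) -> caps B=0 W=0
Move 2: W@(3,2) -> caps B=0 W=0
Move 3: B@(3,1) -> caps B=0 W=0
Move 4: W@(3,0) -> caps B=0 W=0
Move 5: B@(2,0) -> caps B=1 W=0
Move 6: W@(2,2) -> caps B=1 W=0
Move 7: B@(3,3) -> caps B=1 W=0
Move 8: W@(0,3) -> caps B=1 W=0
Move 9: B@(2,3) -> caps B=1 W=0
Move 10: W@(2,1) -> caps B=1 W=0
Move 11: B@(1,0) -> caps B=1 W=0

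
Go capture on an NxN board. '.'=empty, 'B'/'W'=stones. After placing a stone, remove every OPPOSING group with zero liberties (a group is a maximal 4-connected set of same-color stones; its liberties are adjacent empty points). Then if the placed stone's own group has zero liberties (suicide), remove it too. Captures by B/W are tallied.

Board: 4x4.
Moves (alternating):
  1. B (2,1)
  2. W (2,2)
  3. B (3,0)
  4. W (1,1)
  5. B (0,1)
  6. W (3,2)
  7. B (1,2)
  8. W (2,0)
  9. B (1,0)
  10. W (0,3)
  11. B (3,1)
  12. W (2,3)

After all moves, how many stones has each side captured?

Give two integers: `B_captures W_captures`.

Move 1: B@(2,1) -> caps B=0 W=0
Move 2: W@(2,2) -> caps B=0 W=0
Move 3: B@(3,0) -> caps B=0 W=0
Move 4: W@(1,1) -> caps B=0 W=0
Move 5: B@(0,1) -> caps B=0 W=0
Move 6: W@(3,2) -> caps B=0 W=0
Move 7: B@(1,2) -> caps B=0 W=0
Move 8: W@(2,0) -> caps B=0 W=0
Move 9: B@(1,0) -> caps B=2 W=0
Move 10: W@(0,3) -> caps B=2 W=0
Move 11: B@(3,1) -> caps B=2 W=0
Move 12: W@(2,3) -> caps B=2 W=0

Answer: 2 0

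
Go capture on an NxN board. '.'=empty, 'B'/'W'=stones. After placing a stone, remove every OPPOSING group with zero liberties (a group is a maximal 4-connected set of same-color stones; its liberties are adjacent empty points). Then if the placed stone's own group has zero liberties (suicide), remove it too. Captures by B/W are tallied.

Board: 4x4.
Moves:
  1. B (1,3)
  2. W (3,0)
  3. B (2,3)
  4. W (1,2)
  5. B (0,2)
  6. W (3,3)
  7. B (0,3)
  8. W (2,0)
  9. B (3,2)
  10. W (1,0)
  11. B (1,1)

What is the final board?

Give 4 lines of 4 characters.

Answer: ..BB
WBWB
W..B
W.B.

Derivation:
Move 1: B@(1,3) -> caps B=0 W=0
Move 2: W@(3,0) -> caps B=0 W=0
Move 3: B@(2,3) -> caps B=0 W=0
Move 4: W@(1,2) -> caps B=0 W=0
Move 5: B@(0,2) -> caps B=0 W=0
Move 6: W@(3,3) -> caps B=0 W=0
Move 7: B@(0,3) -> caps B=0 W=0
Move 8: W@(2,0) -> caps B=0 W=0
Move 9: B@(3,2) -> caps B=1 W=0
Move 10: W@(1,0) -> caps B=1 W=0
Move 11: B@(1,1) -> caps B=1 W=0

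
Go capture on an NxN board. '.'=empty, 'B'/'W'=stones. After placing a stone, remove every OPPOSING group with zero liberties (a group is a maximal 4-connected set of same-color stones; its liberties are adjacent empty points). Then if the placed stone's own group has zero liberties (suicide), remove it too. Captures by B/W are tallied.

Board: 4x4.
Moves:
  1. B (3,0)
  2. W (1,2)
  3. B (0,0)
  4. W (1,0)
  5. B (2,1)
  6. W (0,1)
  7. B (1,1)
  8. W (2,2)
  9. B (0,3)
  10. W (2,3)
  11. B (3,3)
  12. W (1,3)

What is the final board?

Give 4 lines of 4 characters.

Move 1: B@(3,0) -> caps B=0 W=0
Move 2: W@(1,2) -> caps B=0 W=0
Move 3: B@(0,0) -> caps B=0 W=0
Move 4: W@(1,0) -> caps B=0 W=0
Move 5: B@(2,1) -> caps B=0 W=0
Move 6: W@(0,1) -> caps B=0 W=1
Move 7: B@(1,1) -> caps B=0 W=1
Move 8: W@(2,2) -> caps B=0 W=1
Move 9: B@(0,3) -> caps B=0 W=1
Move 10: W@(2,3) -> caps B=0 W=1
Move 11: B@(3,3) -> caps B=0 W=1
Move 12: W@(1,3) -> caps B=0 W=1

Answer: .W.B
WBWW
.BWW
B..B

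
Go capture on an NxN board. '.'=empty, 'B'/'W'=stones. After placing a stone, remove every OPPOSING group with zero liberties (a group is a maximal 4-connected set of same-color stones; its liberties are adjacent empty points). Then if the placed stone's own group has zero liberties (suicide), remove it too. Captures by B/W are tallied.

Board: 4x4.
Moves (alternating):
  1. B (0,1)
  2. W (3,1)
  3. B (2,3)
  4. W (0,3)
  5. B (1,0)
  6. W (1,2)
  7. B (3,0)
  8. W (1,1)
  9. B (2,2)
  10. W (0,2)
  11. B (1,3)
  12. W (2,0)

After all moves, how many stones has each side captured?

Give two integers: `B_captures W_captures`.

Move 1: B@(0,1) -> caps B=0 W=0
Move 2: W@(3,1) -> caps B=0 W=0
Move 3: B@(2,3) -> caps B=0 W=0
Move 4: W@(0,3) -> caps B=0 W=0
Move 5: B@(1,0) -> caps B=0 W=0
Move 6: W@(1,2) -> caps B=0 W=0
Move 7: B@(3,0) -> caps B=0 W=0
Move 8: W@(1,1) -> caps B=0 W=0
Move 9: B@(2,2) -> caps B=0 W=0
Move 10: W@(0,2) -> caps B=0 W=0
Move 11: B@(1,3) -> caps B=0 W=0
Move 12: W@(2,0) -> caps B=0 W=1

Answer: 0 1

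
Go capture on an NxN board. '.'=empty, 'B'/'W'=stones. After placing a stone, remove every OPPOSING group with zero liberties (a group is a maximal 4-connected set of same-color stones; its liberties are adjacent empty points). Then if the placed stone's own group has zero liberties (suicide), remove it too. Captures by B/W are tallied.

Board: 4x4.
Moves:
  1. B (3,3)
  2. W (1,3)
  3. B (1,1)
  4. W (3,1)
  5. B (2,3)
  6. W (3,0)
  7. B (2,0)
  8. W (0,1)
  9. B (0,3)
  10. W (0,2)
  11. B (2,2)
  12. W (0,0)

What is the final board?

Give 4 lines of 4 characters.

Move 1: B@(3,3) -> caps B=0 W=0
Move 2: W@(1,3) -> caps B=0 W=0
Move 3: B@(1,1) -> caps B=0 W=0
Move 4: W@(3,1) -> caps B=0 W=0
Move 5: B@(2,3) -> caps B=0 W=0
Move 6: W@(3,0) -> caps B=0 W=0
Move 7: B@(2,0) -> caps B=0 W=0
Move 8: W@(0,1) -> caps B=0 W=0
Move 9: B@(0,3) -> caps B=0 W=0
Move 10: W@(0,2) -> caps B=0 W=1
Move 11: B@(2,2) -> caps B=0 W=1
Move 12: W@(0,0) -> caps B=0 W=1

Answer: WWW.
.B.W
B.BB
WW.B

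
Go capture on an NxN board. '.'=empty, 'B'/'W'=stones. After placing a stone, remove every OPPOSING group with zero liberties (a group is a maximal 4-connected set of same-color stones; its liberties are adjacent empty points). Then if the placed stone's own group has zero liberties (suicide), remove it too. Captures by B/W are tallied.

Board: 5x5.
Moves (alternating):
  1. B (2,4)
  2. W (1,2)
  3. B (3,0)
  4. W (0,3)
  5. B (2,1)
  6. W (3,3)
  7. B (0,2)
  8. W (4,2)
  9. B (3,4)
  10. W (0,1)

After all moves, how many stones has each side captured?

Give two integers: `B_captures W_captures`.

Answer: 0 1

Derivation:
Move 1: B@(2,4) -> caps B=0 W=0
Move 2: W@(1,2) -> caps B=0 W=0
Move 3: B@(3,0) -> caps B=0 W=0
Move 4: W@(0,3) -> caps B=0 W=0
Move 5: B@(2,1) -> caps B=0 W=0
Move 6: W@(3,3) -> caps B=0 W=0
Move 7: B@(0,2) -> caps B=0 W=0
Move 8: W@(4,2) -> caps B=0 W=0
Move 9: B@(3,4) -> caps B=0 W=0
Move 10: W@(0,1) -> caps B=0 W=1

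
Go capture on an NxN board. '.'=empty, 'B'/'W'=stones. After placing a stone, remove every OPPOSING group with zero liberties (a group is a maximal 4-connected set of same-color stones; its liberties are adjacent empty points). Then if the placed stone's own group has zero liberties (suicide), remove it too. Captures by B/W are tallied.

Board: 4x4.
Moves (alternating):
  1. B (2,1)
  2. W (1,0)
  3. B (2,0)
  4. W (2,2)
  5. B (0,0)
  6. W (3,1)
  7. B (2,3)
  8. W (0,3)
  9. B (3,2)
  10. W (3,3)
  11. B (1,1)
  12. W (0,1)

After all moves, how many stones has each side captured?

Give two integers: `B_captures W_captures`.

Move 1: B@(2,1) -> caps B=0 W=0
Move 2: W@(1,0) -> caps B=0 W=0
Move 3: B@(2,0) -> caps B=0 W=0
Move 4: W@(2,2) -> caps B=0 W=0
Move 5: B@(0,0) -> caps B=0 W=0
Move 6: W@(3,1) -> caps B=0 W=0
Move 7: B@(2,3) -> caps B=0 W=0
Move 8: W@(0,3) -> caps B=0 W=0
Move 9: B@(3,2) -> caps B=0 W=0
Move 10: W@(3,3) -> caps B=0 W=1
Move 11: B@(1,1) -> caps B=1 W=1
Move 12: W@(0,1) -> caps B=1 W=1

Answer: 1 1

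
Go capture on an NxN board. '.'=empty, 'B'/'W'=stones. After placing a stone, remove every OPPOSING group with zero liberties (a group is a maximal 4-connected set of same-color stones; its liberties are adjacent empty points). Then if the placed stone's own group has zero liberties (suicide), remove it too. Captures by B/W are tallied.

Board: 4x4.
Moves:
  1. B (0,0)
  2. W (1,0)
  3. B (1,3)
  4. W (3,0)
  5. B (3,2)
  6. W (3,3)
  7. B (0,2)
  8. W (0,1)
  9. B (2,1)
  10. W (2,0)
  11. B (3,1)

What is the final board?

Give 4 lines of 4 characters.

Answer: .WB.
W..B
WB..
WBBW

Derivation:
Move 1: B@(0,0) -> caps B=0 W=0
Move 2: W@(1,0) -> caps B=0 W=0
Move 3: B@(1,3) -> caps B=0 W=0
Move 4: W@(3,0) -> caps B=0 W=0
Move 5: B@(3,2) -> caps B=0 W=0
Move 6: W@(3,3) -> caps B=0 W=0
Move 7: B@(0,2) -> caps B=0 W=0
Move 8: W@(0,1) -> caps B=0 W=1
Move 9: B@(2,1) -> caps B=0 W=1
Move 10: W@(2,0) -> caps B=0 W=1
Move 11: B@(3,1) -> caps B=0 W=1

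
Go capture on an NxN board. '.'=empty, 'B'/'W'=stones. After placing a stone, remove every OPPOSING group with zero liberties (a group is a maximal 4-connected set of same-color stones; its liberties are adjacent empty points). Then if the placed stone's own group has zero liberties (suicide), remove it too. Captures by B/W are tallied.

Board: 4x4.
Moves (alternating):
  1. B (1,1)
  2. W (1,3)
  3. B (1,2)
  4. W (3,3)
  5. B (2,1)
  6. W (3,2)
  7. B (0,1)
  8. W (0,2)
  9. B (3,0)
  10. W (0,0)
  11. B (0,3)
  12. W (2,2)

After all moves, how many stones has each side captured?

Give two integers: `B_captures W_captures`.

Answer: 1 0

Derivation:
Move 1: B@(1,1) -> caps B=0 W=0
Move 2: W@(1,3) -> caps B=0 W=0
Move 3: B@(1,2) -> caps B=0 W=0
Move 4: W@(3,3) -> caps B=0 W=0
Move 5: B@(2,1) -> caps B=0 W=0
Move 6: W@(3,2) -> caps B=0 W=0
Move 7: B@(0,1) -> caps B=0 W=0
Move 8: W@(0,2) -> caps B=0 W=0
Move 9: B@(3,0) -> caps B=0 W=0
Move 10: W@(0,0) -> caps B=0 W=0
Move 11: B@(0,3) -> caps B=1 W=0
Move 12: W@(2,2) -> caps B=1 W=0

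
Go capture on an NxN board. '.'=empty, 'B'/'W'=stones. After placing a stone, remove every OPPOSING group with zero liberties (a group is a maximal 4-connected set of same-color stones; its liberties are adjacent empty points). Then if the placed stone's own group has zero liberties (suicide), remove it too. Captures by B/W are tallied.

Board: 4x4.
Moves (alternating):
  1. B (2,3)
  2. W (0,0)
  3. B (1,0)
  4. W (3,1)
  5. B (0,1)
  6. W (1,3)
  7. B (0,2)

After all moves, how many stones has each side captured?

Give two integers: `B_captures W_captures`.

Move 1: B@(2,3) -> caps B=0 W=0
Move 2: W@(0,0) -> caps B=0 W=0
Move 3: B@(1,0) -> caps B=0 W=0
Move 4: W@(3,1) -> caps B=0 W=0
Move 5: B@(0,1) -> caps B=1 W=0
Move 6: W@(1,3) -> caps B=1 W=0
Move 7: B@(0,2) -> caps B=1 W=0

Answer: 1 0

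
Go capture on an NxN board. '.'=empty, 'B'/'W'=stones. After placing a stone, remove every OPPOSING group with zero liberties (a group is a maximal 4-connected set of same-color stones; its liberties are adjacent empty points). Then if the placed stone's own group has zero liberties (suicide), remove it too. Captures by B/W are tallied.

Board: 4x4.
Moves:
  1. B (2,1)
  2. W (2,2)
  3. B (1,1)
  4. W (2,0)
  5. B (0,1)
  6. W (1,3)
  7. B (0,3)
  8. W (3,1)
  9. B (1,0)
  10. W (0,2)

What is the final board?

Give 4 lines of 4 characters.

Answer: .BW.
BB.W
WBW.
.W..

Derivation:
Move 1: B@(2,1) -> caps B=0 W=0
Move 2: W@(2,2) -> caps B=0 W=0
Move 3: B@(1,1) -> caps B=0 W=0
Move 4: W@(2,0) -> caps B=0 W=0
Move 5: B@(0,1) -> caps B=0 W=0
Move 6: W@(1,3) -> caps B=0 W=0
Move 7: B@(0,3) -> caps B=0 W=0
Move 8: W@(3,1) -> caps B=0 W=0
Move 9: B@(1,0) -> caps B=0 W=0
Move 10: W@(0,2) -> caps B=0 W=1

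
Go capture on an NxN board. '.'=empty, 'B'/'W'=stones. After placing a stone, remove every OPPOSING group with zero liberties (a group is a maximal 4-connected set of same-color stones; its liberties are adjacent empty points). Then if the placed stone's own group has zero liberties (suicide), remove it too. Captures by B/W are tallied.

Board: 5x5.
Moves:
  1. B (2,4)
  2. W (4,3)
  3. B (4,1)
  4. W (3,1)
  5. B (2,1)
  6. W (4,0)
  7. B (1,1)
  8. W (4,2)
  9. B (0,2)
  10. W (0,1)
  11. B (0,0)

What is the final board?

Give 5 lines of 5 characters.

Move 1: B@(2,4) -> caps B=0 W=0
Move 2: W@(4,3) -> caps B=0 W=0
Move 3: B@(4,1) -> caps B=0 W=0
Move 4: W@(3,1) -> caps B=0 W=0
Move 5: B@(2,1) -> caps B=0 W=0
Move 6: W@(4,0) -> caps B=0 W=0
Move 7: B@(1,1) -> caps B=0 W=0
Move 8: W@(4,2) -> caps B=0 W=1
Move 9: B@(0,2) -> caps B=0 W=1
Move 10: W@(0,1) -> caps B=0 W=1
Move 11: B@(0,0) -> caps B=1 W=1

Answer: B.B..
.B...
.B..B
.W...
W.WW.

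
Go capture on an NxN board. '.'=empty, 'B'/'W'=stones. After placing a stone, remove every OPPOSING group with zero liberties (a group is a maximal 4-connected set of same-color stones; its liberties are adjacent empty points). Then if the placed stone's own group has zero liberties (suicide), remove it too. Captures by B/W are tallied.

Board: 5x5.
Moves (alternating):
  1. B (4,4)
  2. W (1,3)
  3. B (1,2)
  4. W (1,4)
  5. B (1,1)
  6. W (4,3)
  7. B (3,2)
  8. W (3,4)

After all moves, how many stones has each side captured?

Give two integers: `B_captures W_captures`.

Move 1: B@(4,4) -> caps B=0 W=0
Move 2: W@(1,3) -> caps B=0 W=0
Move 3: B@(1,2) -> caps B=0 W=0
Move 4: W@(1,4) -> caps B=0 W=0
Move 5: B@(1,1) -> caps B=0 W=0
Move 6: W@(4,3) -> caps B=0 W=0
Move 7: B@(3,2) -> caps B=0 W=0
Move 8: W@(3,4) -> caps B=0 W=1

Answer: 0 1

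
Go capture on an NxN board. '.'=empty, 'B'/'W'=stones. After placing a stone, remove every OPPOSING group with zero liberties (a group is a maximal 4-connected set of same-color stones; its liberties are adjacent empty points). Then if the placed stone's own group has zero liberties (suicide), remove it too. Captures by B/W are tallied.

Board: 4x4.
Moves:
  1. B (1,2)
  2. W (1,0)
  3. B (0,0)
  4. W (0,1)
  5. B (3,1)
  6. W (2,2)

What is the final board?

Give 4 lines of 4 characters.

Move 1: B@(1,2) -> caps B=0 W=0
Move 2: W@(1,0) -> caps B=0 W=0
Move 3: B@(0,0) -> caps B=0 W=0
Move 4: W@(0,1) -> caps B=0 W=1
Move 5: B@(3,1) -> caps B=0 W=1
Move 6: W@(2,2) -> caps B=0 W=1

Answer: .W..
W.B.
..W.
.B..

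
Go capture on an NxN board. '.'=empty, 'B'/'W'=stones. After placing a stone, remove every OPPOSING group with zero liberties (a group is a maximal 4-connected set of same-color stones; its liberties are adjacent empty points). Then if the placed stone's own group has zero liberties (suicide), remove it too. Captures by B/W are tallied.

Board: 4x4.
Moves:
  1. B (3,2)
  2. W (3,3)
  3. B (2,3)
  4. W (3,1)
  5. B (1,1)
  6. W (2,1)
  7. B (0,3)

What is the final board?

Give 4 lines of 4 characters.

Answer: ...B
.B..
.W.B
.WB.

Derivation:
Move 1: B@(3,2) -> caps B=0 W=0
Move 2: W@(3,3) -> caps B=0 W=0
Move 3: B@(2,3) -> caps B=1 W=0
Move 4: W@(3,1) -> caps B=1 W=0
Move 5: B@(1,1) -> caps B=1 W=0
Move 6: W@(2,1) -> caps B=1 W=0
Move 7: B@(0,3) -> caps B=1 W=0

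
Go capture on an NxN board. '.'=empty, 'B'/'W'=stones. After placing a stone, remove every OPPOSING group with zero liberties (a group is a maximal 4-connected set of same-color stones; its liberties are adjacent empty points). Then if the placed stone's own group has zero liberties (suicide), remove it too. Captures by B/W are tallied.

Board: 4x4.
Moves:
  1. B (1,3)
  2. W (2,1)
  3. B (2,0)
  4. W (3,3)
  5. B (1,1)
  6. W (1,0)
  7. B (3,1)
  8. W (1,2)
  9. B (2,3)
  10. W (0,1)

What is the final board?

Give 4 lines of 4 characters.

Answer: .W..
W.WB
BW.B
.B.W

Derivation:
Move 1: B@(1,3) -> caps B=0 W=0
Move 2: W@(2,1) -> caps B=0 W=0
Move 3: B@(2,0) -> caps B=0 W=0
Move 4: W@(3,3) -> caps B=0 W=0
Move 5: B@(1,1) -> caps B=0 W=0
Move 6: W@(1,0) -> caps B=0 W=0
Move 7: B@(3,1) -> caps B=0 W=0
Move 8: W@(1,2) -> caps B=0 W=0
Move 9: B@(2,3) -> caps B=0 W=0
Move 10: W@(0,1) -> caps B=0 W=1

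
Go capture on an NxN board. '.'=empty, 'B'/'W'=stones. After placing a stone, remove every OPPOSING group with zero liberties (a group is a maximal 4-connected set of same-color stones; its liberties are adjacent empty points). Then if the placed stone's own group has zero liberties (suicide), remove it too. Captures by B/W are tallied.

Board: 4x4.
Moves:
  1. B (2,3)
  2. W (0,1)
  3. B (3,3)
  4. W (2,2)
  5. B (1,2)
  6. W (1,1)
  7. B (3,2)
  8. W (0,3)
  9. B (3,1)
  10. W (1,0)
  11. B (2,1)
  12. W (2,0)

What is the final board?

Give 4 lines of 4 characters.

Answer: .W.W
WWB.
WB.B
.BBB

Derivation:
Move 1: B@(2,3) -> caps B=0 W=0
Move 2: W@(0,1) -> caps B=0 W=0
Move 3: B@(3,3) -> caps B=0 W=0
Move 4: W@(2,2) -> caps B=0 W=0
Move 5: B@(1,2) -> caps B=0 W=0
Move 6: W@(1,1) -> caps B=0 W=0
Move 7: B@(3,2) -> caps B=0 W=0
Move 8: W@(0,3) -> caps B=0 W=0
Move 9: B@(3,1) -> caps B=0 W=0
Move 10: W@(1,0) -> caps B=0 W=0
Move 11: B@(2,1) -> caps B=1 W=0
Move 12: W@(2,0) -> caps B=1 W=0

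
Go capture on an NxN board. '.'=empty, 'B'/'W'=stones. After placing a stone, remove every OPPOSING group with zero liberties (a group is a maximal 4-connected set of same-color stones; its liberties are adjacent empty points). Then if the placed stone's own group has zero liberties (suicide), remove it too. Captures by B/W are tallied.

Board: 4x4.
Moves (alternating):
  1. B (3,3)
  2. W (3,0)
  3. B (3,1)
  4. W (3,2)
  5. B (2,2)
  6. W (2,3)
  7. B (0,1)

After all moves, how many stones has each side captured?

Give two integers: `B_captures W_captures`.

Move 1: B@(3,3) -> caps B=0 W=0
Move 2: W@(3,0) -> caps B=0 W=0
Move 3: B@(3,1) -> caps B=0 W=0
Move 4: W@(3,2) -> caps B=0 W=0
Move 5: B@(2,2) -> caps B=1 W=0
Move 6: W@(2,3) -> caps B=1 W=0
Move 7: B@(0,1) -> caps B=1 W=0

Answer: 1 0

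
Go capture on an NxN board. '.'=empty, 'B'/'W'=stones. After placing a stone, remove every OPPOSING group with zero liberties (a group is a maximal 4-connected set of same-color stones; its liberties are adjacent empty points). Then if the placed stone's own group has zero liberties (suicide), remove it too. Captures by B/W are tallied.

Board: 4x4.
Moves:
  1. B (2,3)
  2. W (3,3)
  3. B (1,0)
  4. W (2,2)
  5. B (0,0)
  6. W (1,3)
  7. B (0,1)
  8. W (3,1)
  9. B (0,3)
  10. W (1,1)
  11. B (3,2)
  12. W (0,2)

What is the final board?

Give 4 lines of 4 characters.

Move 1: B@(2,3) -> caps B=0 W=0
Move 2: W@(3,3) -> caps B=0 W=0
Move 3: B@(1,0) -> caps B=0 W=0
Move 4: W@(2,2) -> caps B=0 W=0
Move 5: B@(0,0) -> caps B=0 W=0
Move 6: W@(1,3) -> caps B=0 W=1
Move 7: B@(0,1) -> caps B=0 W=1
Move 8: W@(3,1) -> caps B=0 W=1
Move 9: B@(0,3) -> caps B=0 W=1
Move 10: W@(1,1) -> caps B=0 W=1
Move 11: B@(3,2) -> caps B=0 W=1
Move 12: W@(0,2) -> caps B=0 W=2

Answer: BBW.
BW.W
..W.
.W.W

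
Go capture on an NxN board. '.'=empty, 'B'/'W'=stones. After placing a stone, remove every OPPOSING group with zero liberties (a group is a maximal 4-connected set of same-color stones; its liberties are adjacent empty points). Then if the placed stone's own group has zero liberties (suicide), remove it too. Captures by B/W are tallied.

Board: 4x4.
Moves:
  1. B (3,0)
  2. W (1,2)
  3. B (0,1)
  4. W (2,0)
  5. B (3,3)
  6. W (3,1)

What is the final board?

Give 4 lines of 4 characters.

Move 1: B@(3,0) -> caps B=0 W=0
Move 2: W@(1,2) -> caps B=0 W=0
Move 3: B@(0,1) -> caps B=0 W=0
Move 4: W@(2,0) -> caps B=0 W=0
Move 5: B@(3,3) -> caps B=0 W=0
Move 6: W@(3,1) -> caps B=0 W=1

Answer: .B..
..W.
W...
.W.B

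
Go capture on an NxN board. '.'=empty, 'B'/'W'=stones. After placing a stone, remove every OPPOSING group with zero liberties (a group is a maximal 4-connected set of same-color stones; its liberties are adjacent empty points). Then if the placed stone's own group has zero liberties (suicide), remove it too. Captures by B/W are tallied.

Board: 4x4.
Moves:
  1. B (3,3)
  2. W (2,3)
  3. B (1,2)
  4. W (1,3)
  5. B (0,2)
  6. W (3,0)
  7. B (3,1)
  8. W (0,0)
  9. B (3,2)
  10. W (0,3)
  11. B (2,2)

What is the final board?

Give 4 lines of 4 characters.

Move 1: B@(3,3) -> caps B=0 W=0
Move 2: W@(2,3) -> caps B=0 W=0
Move 3: B@(1,2) -> caps B=0 W=0
Move 4: W@(1,3) -> caps B=0 W=0
Move 5: B@(0,2) -> caps B=0 W=0
Move 6: W@(3,0) -> caps B=0 W=0
Move 7: B@(3,1) -> caps B=0 W=0
Move 8: W@(0,0) -> caps B=0 W=0
Move 9: B@(3,2) -> caps B=0 W=0
Move 10: W@(0,3) -> caps B=0 W=0
Move 11: B@(2,2) -> caps B=3 W=0

Answer: W.B.
..B.
..B.
WBBB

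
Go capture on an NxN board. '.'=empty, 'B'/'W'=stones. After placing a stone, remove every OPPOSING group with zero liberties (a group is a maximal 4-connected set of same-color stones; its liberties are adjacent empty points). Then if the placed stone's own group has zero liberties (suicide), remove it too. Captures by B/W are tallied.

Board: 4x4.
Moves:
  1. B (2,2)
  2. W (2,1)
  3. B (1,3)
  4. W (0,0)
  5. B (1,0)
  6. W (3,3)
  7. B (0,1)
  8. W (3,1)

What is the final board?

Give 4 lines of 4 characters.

Answer: .B..
B..B
.WB.
.W.W

Derivation:
Move 1: B@(2,2) -> caps B=0 W=0
Move 2: W@(2,1) -> caps B=0 W=0
Move 3: B@(1,3) -> caps B=0 W=0
Move 4: W@(0,0) -> caps B=0 W=0
Move 5: B@(1,0) -> caps B=0 W=0
Move 6: W@(3,3) -> caps B=0 W=0
Move 7: B@(0,1) -> caps B=1 W=0
Move 8: W@(3,1) -> caps B=1 W=0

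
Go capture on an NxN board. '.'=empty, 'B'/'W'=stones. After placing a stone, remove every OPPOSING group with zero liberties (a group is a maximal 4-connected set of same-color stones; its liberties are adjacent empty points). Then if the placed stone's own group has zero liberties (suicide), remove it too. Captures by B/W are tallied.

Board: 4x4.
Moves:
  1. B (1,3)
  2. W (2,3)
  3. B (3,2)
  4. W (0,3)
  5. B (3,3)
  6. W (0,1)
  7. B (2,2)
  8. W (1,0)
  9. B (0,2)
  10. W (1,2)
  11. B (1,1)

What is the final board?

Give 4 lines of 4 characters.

Answer: .WB.
WB.B
..B.
..BB

Derivation:
Move 1: B@(1,3) -> caps B=0 W=0
Move 2: W@(2,3) -> caps B=0 W=0
Move 3: B@(3,2) -> caps B=0 W=0
Move 4: W@(0,3) -> caps B=0 W=0
Move 5: B@(3,3) -> caps B=0 W=0
Move 6: W@(0,1) -> caps B=0 W=0
Move 7: B@(2,2) -> caps B=1 W=0
Move 8: W@(1,0) -> caps B=1 W=0
Move 9: B@(0,2) -> caps B=2 W=0
Move 10: W@(1,2) -> caps B=2 W=0
Move 11: B@(1,1) -> caps B=3 W=0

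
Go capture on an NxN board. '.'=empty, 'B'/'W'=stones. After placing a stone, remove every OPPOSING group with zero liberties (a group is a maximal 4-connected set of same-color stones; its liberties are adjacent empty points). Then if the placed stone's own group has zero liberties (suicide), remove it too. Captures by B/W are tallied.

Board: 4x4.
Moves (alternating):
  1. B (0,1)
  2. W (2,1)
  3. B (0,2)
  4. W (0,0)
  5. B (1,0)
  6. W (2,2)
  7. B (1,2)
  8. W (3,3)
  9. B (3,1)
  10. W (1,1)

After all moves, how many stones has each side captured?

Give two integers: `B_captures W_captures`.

Answer: 1 0

Derivation:
Move 1: B@(0,1) -> caps B=0 W=0
Move 2: W@(2,1) -> caps B=0 W=0
Move 3: B@(0,2) -> caps B=0 W=0
Move 4: W@(0,0) -> caps B=0 W=0
Move 5: B@(1,0) -> caps B=1 W=0
Move 6: W@(2,2) -> caps B=1 W=0
Move 7: B@(1,2) -> caps B=1 W=0
Move 8: W@(3,3) -> caps B=1 W=0
Move 9: B@(3,1) -> caps B=1 W=0
Move 10: W@(1,1) -> caps B=1 W=0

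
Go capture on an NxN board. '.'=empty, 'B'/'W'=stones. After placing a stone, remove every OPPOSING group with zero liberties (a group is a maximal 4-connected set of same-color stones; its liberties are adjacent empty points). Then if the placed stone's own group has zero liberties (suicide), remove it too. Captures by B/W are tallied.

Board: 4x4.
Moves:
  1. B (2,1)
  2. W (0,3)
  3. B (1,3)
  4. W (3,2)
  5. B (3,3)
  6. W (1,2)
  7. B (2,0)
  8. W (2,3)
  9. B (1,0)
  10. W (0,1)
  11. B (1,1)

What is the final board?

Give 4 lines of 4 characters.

Move 1: B@(2,1) -> caps B=0 W=0
Move 2: W@(0,3) -> caps B=0 W=0
Move 3: B@(1,3) -> caps B=0 W=0
Move 4: W@(3,2) -> caps B=0 W=0
Move 5: B@(3,3) -> caps B=0 W=0
Move 6: W@(1,2) -> caps B=0 W=0
Move 7: B@(2,0) -> caps B=0 W=0
Move 8: W@(2,3) -> caps B=0 W=2
Move 9: B@(1,0) -> caps B=0 W=2
Move 10: W@(0,1) -> caps B=0 W=2
Move 11: B@(1,1) -> caps B=0 W=2

Answer: .W.W
BBW.
BB.W
..W.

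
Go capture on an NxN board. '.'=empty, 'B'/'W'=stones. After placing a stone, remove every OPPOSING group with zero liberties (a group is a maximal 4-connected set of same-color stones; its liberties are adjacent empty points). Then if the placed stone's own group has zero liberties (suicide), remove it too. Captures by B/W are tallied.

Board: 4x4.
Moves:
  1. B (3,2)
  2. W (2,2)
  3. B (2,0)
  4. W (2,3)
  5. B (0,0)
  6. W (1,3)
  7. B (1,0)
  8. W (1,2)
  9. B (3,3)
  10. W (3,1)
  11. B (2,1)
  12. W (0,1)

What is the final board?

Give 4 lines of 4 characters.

Answer: BW..
B.WW
BBWW
.W..

Derivation:
Move 1: B@(3,2) -> caps B=0 W=0
Move 2: W@(2,2) -> caps B=0 W=0
Move 3: B@(2,0) -> caps B=0 W=0
Move 4: W@(2,3) -> caps B=0 W=0
Move 5: B@(0,0) -> caps B=0 W=0
Move 6: W@(1,3) -> caps B=0 W=0
Move 7: B@(1,0) -> caps B=0 W=0
Move 8: W@(1,2) -> caps B=0 W=0
Move 9: B@(3,3) -> caps B=0 W=0
Move 10: W@(3,1) -> caps B=0 W=2
Move 11: B@(2,1) -> caps B=0 W=2
Move 12: W@(0,1) -> caps B=0 W=2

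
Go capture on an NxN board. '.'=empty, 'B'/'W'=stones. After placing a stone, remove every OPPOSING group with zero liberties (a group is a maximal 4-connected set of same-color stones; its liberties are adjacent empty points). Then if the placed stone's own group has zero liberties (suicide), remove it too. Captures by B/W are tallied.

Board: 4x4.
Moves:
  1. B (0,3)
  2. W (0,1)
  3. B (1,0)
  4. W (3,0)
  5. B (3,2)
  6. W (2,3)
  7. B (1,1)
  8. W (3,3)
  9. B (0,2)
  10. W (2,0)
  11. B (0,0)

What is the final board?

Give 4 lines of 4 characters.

Answer: B.BB
BB..
W..W
W.BW

Derivation:
Move 1: B@(0,3) -> caps B=0 W=0
Move 2: W@(0,1) -> caps B=0 W=0
Move 3: B@(1,0) -> caps B=0 W=0
Move 4: W@(3,0) -> caps B=0 W=0
Move 5: B@(3,2) -> caps B=0 W=0
Move 6: W@(2,3) -> caps B=0 W=0
Move 7: B@(1,1) -> caps B=0 W=0
Move 8: W@(3,3) -> caps B=0 W=0
Move 9: B@(0,2) -> caps B=0 W=0
Move 10: W@(2,0) -> caps B=0 W=0
Move 11: B@(0,0) -> caps B=1 W=0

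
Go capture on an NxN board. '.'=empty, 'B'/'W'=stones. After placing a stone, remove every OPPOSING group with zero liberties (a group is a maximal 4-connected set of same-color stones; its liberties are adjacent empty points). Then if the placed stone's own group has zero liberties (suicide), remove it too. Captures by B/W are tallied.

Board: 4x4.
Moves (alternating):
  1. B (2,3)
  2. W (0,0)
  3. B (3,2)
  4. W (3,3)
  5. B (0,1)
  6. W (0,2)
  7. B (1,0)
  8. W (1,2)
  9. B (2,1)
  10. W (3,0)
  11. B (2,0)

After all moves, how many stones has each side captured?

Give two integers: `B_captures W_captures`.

Move 1: B@(2,3) -> caps B=0 W=0
Move 2: W@(0,0) -> caps B=0 W=0
Move 3: B@(3,2) -> caps B=0 W=0
Move 4: W@(3,3) -> caps B=0 W=0
Move 5: B@(0,1) -> caps B=0 W=0
Move 6: W@(0,2) -> caps B=0 W=0
Move 7: B@(1,0) -> caps B=1 W=0
Move 8: W@(1,2) -> caps B=1 W=0
Move 9: B@(2,1) -> caps B=1 W=0
Move 10: W@(3,0) -> caps B=1 W=0
Move 11: B@(2,0) -> caps B=1 W=0

Answer: 1 0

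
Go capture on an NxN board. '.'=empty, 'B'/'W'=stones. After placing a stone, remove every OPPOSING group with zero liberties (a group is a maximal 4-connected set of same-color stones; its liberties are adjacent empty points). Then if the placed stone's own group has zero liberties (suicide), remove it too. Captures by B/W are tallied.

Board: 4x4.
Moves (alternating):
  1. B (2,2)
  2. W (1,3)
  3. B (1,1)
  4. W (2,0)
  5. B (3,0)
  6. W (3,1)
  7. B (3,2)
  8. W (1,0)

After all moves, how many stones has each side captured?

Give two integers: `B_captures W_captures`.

Move 1: B@(2,2) -> caps B=0 W=0
Move 2: W@(1,3) -> caps B=0 W=0
Move 3: B@(1,1) -> caps B=0 W=0
Move 4: W@(2,0) -> caps B=0 W=0
Move 5: B@(3,0) -> caps B=0 W=0
Move 6: W@(3,1) -> caps B=0 W=1
Move 7: B@(3,2) -> caps B=0 W=1
Move 8: W@(1,0) -> caps B=0 W=1

Answer: 0 1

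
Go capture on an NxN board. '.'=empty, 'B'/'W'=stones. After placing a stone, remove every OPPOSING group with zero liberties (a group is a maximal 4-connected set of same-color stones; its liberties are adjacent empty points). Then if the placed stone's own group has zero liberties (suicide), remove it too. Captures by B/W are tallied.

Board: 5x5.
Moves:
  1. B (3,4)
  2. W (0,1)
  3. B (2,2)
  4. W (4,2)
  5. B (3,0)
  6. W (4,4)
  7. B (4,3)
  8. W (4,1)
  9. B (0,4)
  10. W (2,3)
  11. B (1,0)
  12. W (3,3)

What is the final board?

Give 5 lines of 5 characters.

Move 1: B@(3,4) -> caps B=0 W=0
Move 2: W@(0,1) -> caps B=0 W=0
Move 3: B@(2,2) -> caps B=0 W=0
Move 4: W@(4,2) -> caps B=0 W=0
Move 5: B@(3,0) -> caps B=0 W=0
Move 6: W@(4,4) -> caps B=0 W=0
Move 7: B@(4,3) -> caps B=1 W=0
Move 8: W@(4,1) -> caps B=1 W=0
Move 9: B@(0,4) -> caps B=1 W=0
Move 10: W@(2,3) -> caps B=1 W=0
Move 11: B@(1,0) -> caps B=1 W=0
Move 12: W@(3,3) -> caps B=1 W=0

Answer: .W..B
B....
..BW.
B..WB
.WWB.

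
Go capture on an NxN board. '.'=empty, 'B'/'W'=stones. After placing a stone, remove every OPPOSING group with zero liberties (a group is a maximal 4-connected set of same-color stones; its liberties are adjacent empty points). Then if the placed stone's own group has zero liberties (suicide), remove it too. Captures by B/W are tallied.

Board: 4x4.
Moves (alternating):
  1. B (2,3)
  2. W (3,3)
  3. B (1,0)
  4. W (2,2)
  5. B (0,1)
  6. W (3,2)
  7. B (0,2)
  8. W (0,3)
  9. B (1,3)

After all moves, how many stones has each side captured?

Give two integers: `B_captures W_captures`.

Answer: 1 0

Derivation:
Move 1: B@(2,3) -> caps B=0 W=0
Move 2: W@(3,3) -> caps B=0 W=0
Move 3: B@(1,0) -> caps B=0 W=0
Move 4: W@(2,2) -> caps B=0 W=0
Move 5: B@(0,1) -> caps B=0 W=0
Move 6: W@(3,2) -> caps B=0 W=0
Move 7: B@(0,2) -> caps B=0 W=0
Move 8: W@(0,3) -> caps B=0 W=0
Move 9: B@(1,3) -> caps B=1 W=0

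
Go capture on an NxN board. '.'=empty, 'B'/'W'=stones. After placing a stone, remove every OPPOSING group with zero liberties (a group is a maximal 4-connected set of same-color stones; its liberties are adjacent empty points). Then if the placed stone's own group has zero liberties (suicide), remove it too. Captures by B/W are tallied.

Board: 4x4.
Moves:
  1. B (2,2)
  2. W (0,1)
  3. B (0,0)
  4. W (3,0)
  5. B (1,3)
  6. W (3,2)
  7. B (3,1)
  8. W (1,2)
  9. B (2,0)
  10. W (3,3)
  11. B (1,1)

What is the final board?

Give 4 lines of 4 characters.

Answer: BW..
.BWB
B.B.
.BWW

Derivation:
Move 1: B@(2,2) -> caps B=0 W=0
Move 2: W@(0,1) -> caps B=0 W=0
Move 3: B@(0,0) -> caps B=0 W=0
Move 4: W@(3,0) -> caps B=0 W=0
Move 5: B@(1,3) -> caps B=0 W=0
Move 6: W@(3,2) -> caps B=0 W=0
Move 7: B@(3,1) -> caps B=0 W=0
Move 8: W@(1,2) -> caps B=0 W=0
Move 9: B@(2,0) -> caps B=1 W=0
Move 10: W@(3,3) -> caps B=1 W=0
Move 11: B@(1,1) -> caps B=1 W=0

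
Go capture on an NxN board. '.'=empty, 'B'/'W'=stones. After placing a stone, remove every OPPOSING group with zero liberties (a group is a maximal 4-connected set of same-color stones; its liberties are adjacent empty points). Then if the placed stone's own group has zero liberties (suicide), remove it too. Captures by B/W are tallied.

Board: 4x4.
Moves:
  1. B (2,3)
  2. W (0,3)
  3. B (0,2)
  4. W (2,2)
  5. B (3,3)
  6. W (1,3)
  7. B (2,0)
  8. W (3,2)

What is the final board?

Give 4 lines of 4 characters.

Answer: ..BW
...W
B.W.
..W.

Derivation:
Move 1: B@(2,3) -> caps B=0 W=0
Move 2: W@(0,3) -> caps B=0 W=0
Move 3: B@(0,2) -> caps B=0 W=0
Move 4: W@(2,2) -> caps B=0 W=0
Move 5: B@(3,3) -> caps B=0 W=0
Move 6: W@(1,3) -> caps B=0 W=0
Move 7: B@(2,0) -> caps B=0 W=0
Move 8: W@(3,2) -> caps B=0 W=2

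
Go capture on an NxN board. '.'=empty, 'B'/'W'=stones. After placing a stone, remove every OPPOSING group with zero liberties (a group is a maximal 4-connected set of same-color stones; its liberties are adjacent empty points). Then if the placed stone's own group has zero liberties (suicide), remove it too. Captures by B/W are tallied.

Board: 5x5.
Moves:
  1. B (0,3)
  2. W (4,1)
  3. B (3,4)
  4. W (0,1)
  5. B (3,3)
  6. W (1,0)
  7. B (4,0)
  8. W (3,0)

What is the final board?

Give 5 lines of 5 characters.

Answer: .W.B.
W....
.....
W..BB
.W...

Derivation:
Move 1: B@(0,3) -> caps B=0 W=0
Move 2: W@(4,1) -> caps B=0 W=0
Move 3: B@(3,4) -> caps B=0 W=0
Move 4: W@(0,1) -> caps B=0 W=0
Move 5: B@(3,3) -> caps B=0 W=0
Move 6: W@(1,0) -> caps B=0 W=0
Move 7: B@(4,0) -> caps B=0 W=0
Move 8: W@(3,0) -> caps B=0 W=1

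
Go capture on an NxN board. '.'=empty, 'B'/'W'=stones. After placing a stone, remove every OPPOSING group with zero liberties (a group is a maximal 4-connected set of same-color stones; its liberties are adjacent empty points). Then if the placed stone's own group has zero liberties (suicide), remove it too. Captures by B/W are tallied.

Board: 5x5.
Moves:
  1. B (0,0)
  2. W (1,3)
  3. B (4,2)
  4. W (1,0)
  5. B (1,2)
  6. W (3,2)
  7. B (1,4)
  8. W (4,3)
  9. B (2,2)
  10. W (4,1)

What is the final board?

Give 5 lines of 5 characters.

Move 1: B@(0,0) -> caps B=0 W=0
Move 2: W@(1,3) -> caps B=0 W=0
Move 3: B@(4,2) -> caps B=0 W=0
Move 4: W@(1,0) -> caps B=0 W=0
Move 5: B@(1,2) -> caps B=0 W=0
Move 6: W@(3,2) -> caps B=0 W=0
Move 7: B@(1,4) -> caps B=0 W=0
Move 8: W@(4,3) -> caps B=0 W=0
Move 9: B@(2,2) -> caps B=0 W=0
Move 10: W@(4,1) -> caps B=0 W=1

Answer: B....
W.BWB
..B..
..W..
.W.W.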